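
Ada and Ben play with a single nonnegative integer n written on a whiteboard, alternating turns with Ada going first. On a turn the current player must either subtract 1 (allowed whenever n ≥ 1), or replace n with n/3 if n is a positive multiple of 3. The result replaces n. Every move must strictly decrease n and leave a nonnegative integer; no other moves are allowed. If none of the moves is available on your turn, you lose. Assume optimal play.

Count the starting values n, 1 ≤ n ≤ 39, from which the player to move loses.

Positions with no move are L. A position that does have a move is losing for the player to move precisely when every available move leads to a winning position for the opponent. Fill in the labels:
n=0: no move → L
n=1: reaches L-position 0 → W
n=2: only reaches 1(W), which is W → L
n=3: reaches L-position 2 → W
n=4: only reaches 3(W), which is W → L
n=5: reaches L-position 4 → W
n=6: reaches L-position 2 → W
n=7: only reaches 6(W), which is W → L
n=8: reaches L-position 7 → W
n=9: only reaches 3(W), 8(W), all W → L
n=10: reaches L-position 9 → W
n=11: only reaches 10(W), which is W → L
n=12: reaches L-position 4 → W
n=13: only reaches 12(W), which is W → L
n=14: reaches L-position 13 → W
n=15: only reaches 5(W), 14(W), all W → L
n=16: reaches L-position 15 → W
n=17: only reaches 16(W), which is W → L
n=18: reaches L-position 17 → W
n=19: only reaches 18(W), which is W → L
n=20: reaches L-position 19 → W
n=21: reaches L-position 7 → W
n=22: only reaches 21(W), which is W → L
n=23: reaches L-position 22 → W
n=24: only reaches 8(W), 23(W), all W → L
n=25: reaches L-position 24 → W
n=26: only reaches 25(W), which is W → L
n=27: reaches L-position 9 → W
n=28: only reaches 27(W), which is W → L
n=29: reaches L-position 28 → W
n=30: only reaches 10(W), 29(W), all W → L
n=31: reaches L-position 30 → W
n=32: only reaches 31(W), which is W → L
n=33: reaches L-position 11 → W
n=34: only reaches 33(W), which is W → L
n=35: reaches L-position 34 → W
n=36: only reaches 12(W), 35(W), all W → L
n=37: reaches L-position 36 → W
n=38: only reaches 37(W), which is W → L
n=39: reaches L-position 13 → W
L entries with 1 ≤ n ≤ 39 (n=0 is outside the asked range and is not counted): n = 2, 4, 7, 9, 11, 13, 15, 17, 19, 22, 24, 26, 28, 30, 32, 34, 36, 38; that makes 18.

18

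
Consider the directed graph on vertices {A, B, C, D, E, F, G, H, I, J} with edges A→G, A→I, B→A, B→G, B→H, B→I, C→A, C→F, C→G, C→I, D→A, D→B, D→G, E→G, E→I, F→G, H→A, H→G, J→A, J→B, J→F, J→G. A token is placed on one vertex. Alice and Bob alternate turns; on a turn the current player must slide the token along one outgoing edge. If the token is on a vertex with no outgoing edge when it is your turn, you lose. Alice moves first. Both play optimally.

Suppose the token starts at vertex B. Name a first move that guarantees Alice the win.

Classify positions by backward induction: terminal positions (no move available) are L. From any other position, the mover wins iff some move reaches an L.
Every edge goes from a vertex to one that appears earlier in the order I, G, A, H, B, D, F, J, E, C, so processing vertices in that order labels each vertex after all of its successors.
I: no outgoing edge → L
G: no outgoing edge → L
A: reaches L-position G → W
H: reaches L-position G → W
B: reaches L-position G → W
D: reaches L-position G → W
F: reaches L-position G → W
J: reaches L-position G → W
E: reaches L-position G → W
C: reaches L-position G → W
From B, the L positions reachable in one move are: G, I. Any move reaching one of these is winning.

Move to G.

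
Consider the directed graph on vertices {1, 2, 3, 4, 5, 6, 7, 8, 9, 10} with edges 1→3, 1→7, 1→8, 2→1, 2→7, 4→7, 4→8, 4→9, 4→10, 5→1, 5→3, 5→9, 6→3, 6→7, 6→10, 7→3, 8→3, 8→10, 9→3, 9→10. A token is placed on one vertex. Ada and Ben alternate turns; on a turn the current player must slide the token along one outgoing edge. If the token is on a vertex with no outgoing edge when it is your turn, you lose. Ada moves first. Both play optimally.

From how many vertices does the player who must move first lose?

Classify positions by backward induction: terminal positions (no move available) are L. From any other position, the mover wins iff some move reaches an L.
Every edge goes from a vertex to one that appears earlier in the order 3, 10, 8, 7, 1, 2, 9, 6, 4, 5, so processing vertices in that order labels each vertex after all of its successors.
3: no outgoing edge → L
10: no outgoing edge → L
8: W (go to 10, an L position)
7: W (go to 3, an L position)
1: W (go to 3, an L position)
2: L (options 1(W), 7(W) are all W)
9: W (go to 10, an L position)
6: W (go to 10, an L position)
4: W (go to 10, an L position)
5: W (go to 3, an L position)
The L vertices are 2, 3, 10; that is 3 in all.

3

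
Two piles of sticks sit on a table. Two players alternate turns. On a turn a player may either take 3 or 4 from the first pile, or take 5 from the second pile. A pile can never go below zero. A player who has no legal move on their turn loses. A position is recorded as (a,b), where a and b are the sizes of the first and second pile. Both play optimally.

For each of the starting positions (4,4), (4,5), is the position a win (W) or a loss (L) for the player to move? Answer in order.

(4,4): W, (4,5): L

Build the W/L table. Terminal = L. A non-terminal position is W if it has a move to some L; otherwise it is L.
No move ever increases a pile, so every position that can arise here has a ≤ 4 and b ≤ 5; it is enough to label the cells with 0 ≤ a ≤ 4 and 0 ≤ b ≤ 5.
Every move lowers a or b (never raises either), so fill the grid row by row in increasing a, and left to right within a row: each cell's successors are then already labelled.
      b=0  b=1  b=2  b=3  b=4  b=5
a=0:    L    L    L    L    L    W
a=1:    L    L    L    L    L    W
a=2:    L    L    L    L    L    W
a=3:    W    W    W    W    W    L
a=4:    W    W    W    W    W    L
Cells with no legal move (terminal, hence L): (0,0), (0,1), (0,2), (0,3), (0,4), (1,0), (1,1), (1,2), (1,3), (1,4), (2,0), (2,1), (2,2), (2,3), (2,4).
The remaining L cells, each justified by listing all of its moves:
(3,5): only reaches (0,5)(W), (3,0)(W), all W → L
(4,5): only reaches (1,5)(W), (0,5)(W), (4,0)(W), all W → L
Every other cell has at least one move into one of the L cells above, so it is W.
(4,4): the move to (1,4) reaches an L cell, so W
(4,5): one of the L cells justified above, so L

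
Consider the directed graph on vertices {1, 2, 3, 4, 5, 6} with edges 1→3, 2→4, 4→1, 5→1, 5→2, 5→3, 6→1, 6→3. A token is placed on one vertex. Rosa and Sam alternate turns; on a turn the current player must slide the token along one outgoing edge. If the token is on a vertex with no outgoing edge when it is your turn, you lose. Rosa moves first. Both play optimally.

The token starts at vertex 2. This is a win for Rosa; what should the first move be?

Move to 4.

Label each position W (a win for the player to move) or L (a loss). A position with no legal move is L; any other position is W exactly when some move reaches an L, and L when every move reaches a W.
Every edge goes from a vertex to one that appears earlier in the order 3, 1, 6, 4, 2, 5, so processing vertices in that order labels each vertex after all of its successors.
3: no outgoing edge → L
1: can move to 3, which is L ⇒ W
6: can move to 3, which is L ⇒ W
4: the only move is to 1(W), a W ⇒ L
2: can move to 4, which is L ⇒ W
5: can move to 3, which is L ⇒ W
From 2, the L positions reachable in one move are: 4.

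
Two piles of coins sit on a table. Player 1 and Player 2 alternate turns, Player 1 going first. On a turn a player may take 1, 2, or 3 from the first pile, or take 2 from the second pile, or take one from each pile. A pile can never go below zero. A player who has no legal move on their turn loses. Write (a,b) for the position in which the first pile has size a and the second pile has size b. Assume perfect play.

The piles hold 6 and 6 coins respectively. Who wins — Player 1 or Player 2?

Player 2 wins.

Compute win/loss labels from the base case upward. A position with no move is L. Any other position is W if it can reach an L in one move, else L.
No move ever increases a pile, so every position that can arise here has a ≤ 6 and b ≤ 6; it is enough to label the cells with 0 ≤ a ≤ 6 and 0 ≤ b ≤ 6.
Every move lowers a or b (never raises either), so fill the grid row by row in increasing a, and left to right within a row: each cell's successors are then already labelled.
      b=0  b=1  b=2  b=3  b=4  b=5  b=6
a=0:    L    L    W    W    L    L    W
a=1:    W    W    W    L    W    W    W
a=2:    W    W    L    W    W    W    L
a=3:    W    W    W    W    W    W    W
a=4:    L    L    W    W    L    L    W
a=5:    W    W    W    L    W    W    W
a=6:    W    W    L    W    W    W    L
Cells with no legal move (terminal, hence L): (0,0), (0,1).
The remaining L cells, each justified by listing all of its moves:
(0,4): L (sole option (0,2)(W) is W)
(0,5): L (sole option (0,3)(W) is W)
(1,3): L (options (0,3)(W), (1,1)(W), (0,2)(W) are all W)
(2,2): L (options (1,2)(W), (0,2)(W), (2,0)(W), (1,1)(W) are all W)
(2,6): L (options (1,6)(W), (0,6)(W), (2,4)(W), (1,5)(W) are all W)
(4,0): L (options (3,0)(W), (2,0)(W), (1,0)(W) are all W)
(4,1): L (options (3,1)(W), (2,1)(W), (1,1)(W), (3,0)(W) are all W)
(4,4): L (options (3,4)(W), (2,4)(W), (1,4)(W), (4,2)(W), (3,3)(W) are all W)
(4,5): L (options (3,5)(W), (2,5)(W), (1,5)(W), (4,3)(W), (3,4)(W) are all W)
(5,3): L (options (4,3)(W), (3,3)(W), (2,3)(W), (5,1)(W), (4,2)(W) are all W)
(6,2): L (options (5,2)(W), (4,2)(W), (3,2)(W), (6,0)(W), (5,1)(W) are all W)
(6,6): L (options (5,6)(W), (4,6)(W), (3,6)(W), (6,4)(W), (5,5)(W) are all W)
Every other cell has at least one move into one of the L cells above, so it is W.
The starting position (6,6) is L: whatever Player 1 does, the opponent receives a W position.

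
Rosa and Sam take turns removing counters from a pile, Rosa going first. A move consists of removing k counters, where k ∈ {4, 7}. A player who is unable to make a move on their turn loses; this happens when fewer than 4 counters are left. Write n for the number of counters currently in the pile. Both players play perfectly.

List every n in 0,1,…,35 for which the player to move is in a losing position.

Label each position W (a win for the player to move) or L (a loss). A position with no legal move is L; any other position is W exactly when some move reaches an L, and L when every move reaches a W.
n=0: no move → L
n=1: no move → L
n=2: no move → L
n=3: no move → L
n=4: W (go to 0, an L position)
n=5: W (go to 1, an L position)
n=6: W (go to 2, an L position)
n=7: W (go to 3, an L position)
n=8: W (go to 1, an L position)
n=9: W (go to 2, an L position)
n=10: W (go to 3, an L position)
n=11: L (options 7(W), 4(W) are all W)
n=12: L (options 8(W), 5(W) are all W)
n=13: L (options 9(W), 6(W) are all W)
n=14: L (options 10(W), 7(W) are all W)
n=15: W (go to 11, an L position)
n=16: W (go to 12, an L position)
n=17: W (go to 13, an L position)
n=18: W (go to 14, an L position)
n=19: W (go to 12, an L position)
n=20: W (go to 13, an L position)
n=21: W (go to 14, an L position)
n=22: L (options 18(W), 15(W) are all W)
n=23: L (options 19(W), 16(W) are all W)
n=24: L (options 20(W), 17(W) are all W)
n=25: L (options 21(W), 18(W) are all W)
n=26: W (go to 22, an L position)
n=27: W (go to 23, an L position)
n=28: W (go to 24, an L position)
n=29: W (go to 25, an L position)
n=30: W (go to 23, an L position)
n=31: W (go to 24, an L position)
n=32: W (go to 25, an L position)
n=33: L (options 29(W), 26(W) are all W)
n=34: L (options 30(W), 27(W) are all W)
n=35: L (options 31(W), 28(W) are all W)
Reading off the rows marked L gives the requested list; there are 15 such values of n.

0, 1, 2, 3, 11, 12, 13, 14, 22, 23, 24, 25, 33, 34, 35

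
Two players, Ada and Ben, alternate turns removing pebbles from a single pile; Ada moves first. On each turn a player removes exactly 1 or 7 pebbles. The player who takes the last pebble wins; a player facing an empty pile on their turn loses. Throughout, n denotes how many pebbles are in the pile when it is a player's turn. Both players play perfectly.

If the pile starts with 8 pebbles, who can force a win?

Positions with no move are L. A position that does have a move is losing for the player to move precisely when every available move leads to a winning position for the opponent. Fill in the labels:
n=0: no move → L
n=1: →0(L), so W
n=2: →1(W) only, which is W, so L
n=3: →2(L), so W
n=4: →3(W) only, which is W, so L
n=5: →4(L), so W
n=6: →5(W) only, which is W, so L
n=7: →6(L), so W
n=8: →7(W), 1(W) — all W, so L
The starting position 8 is L: whatever Ada does, the opponent receives a W position.

Ben wins.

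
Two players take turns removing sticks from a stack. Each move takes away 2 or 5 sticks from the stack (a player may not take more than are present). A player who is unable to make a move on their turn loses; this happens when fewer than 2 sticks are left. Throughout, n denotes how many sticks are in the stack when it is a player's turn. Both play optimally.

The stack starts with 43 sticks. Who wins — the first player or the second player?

Work bottom-up. With no move the player to move loses. Otherwise the position is W if at least one move leads to an L position for the opponent, and L if every move leads to a W.
n=0: no move → L
n=1: no move → L
n=2: W (go to 0, an L position)
n=3: W (go to 1, an L position)
n=4: L (sole option 2(W) is W)
n=5: W (go to 0, an L position)
n=6: W (go to 4, an L position)
n=7: L (options 5(W), 2(W) are all W)
n=8: L (options 6(W), 3(W) are all W)
n=9: W (go to 7, an L position)
n=10: W (go to 8, an L position)
n=11: L (options 9(W), 6(W) are all W)
n=12: W (go to 7, an L position)
n=13: W (go to 11, an L position)
n=14: L (options 12(W), 9(W) are all W)
n=15: L (options 13(W), 10(W) are all W)
n=16: W (go to 14, an L position)
n=17: W (go to 15, an L position)
n=18: L (options 16(W), 13(W) are all W)
n=19: W (go to 14, an L position)
n=20: W (go to 18, an L position)
n=21: L (options 19(W), 16(W) are all W)
n=22: L (options 20(W), 17(W) are all W)
n=23: W (go to 21, an L position)
n=24: W (go to 22, an L position)
n=25: L (options 23(W), 20(W) are all W)
n=26: W (go to 21, an L position)
n=27: W (go to 25, an L position)
n=28: L (options 26(W), 23(W) are all W)
n=29: L (options 27(W), 24(W) are all W)
n=30: W (go to 28, an L position)
n=31: W (go to 29, an L position)
n=32: L (options 30(W), 27(W) are all W)
n=33: W (go to 28, an L position)
n=34: W (go to 32, an L position)
n=35: L (options 33(W), 30(W) are all W)
n=36: L (options 34(W), 31(W) are all W)
n=37: W (go to 35, an L position)
n=38: W (go to 36, an L position)
n=39: L (options 37(W), 34(W) are all W)
n=40: W (go to 35, an L position)
n=41: W (go to 39, an L position)
n=42: L (options 40(W), 37(W) are all W)
n=43: L (options 41(W), 38(W) are all W)
Every move from 43 reaches a W position, so the mover loses.

The second player wins.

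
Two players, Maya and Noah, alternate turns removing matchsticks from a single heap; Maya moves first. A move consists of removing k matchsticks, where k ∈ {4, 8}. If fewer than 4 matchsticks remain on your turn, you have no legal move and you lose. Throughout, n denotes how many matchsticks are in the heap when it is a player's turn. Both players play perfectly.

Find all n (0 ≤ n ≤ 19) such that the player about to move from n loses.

0, 1, 2, 3, 12, 13, 14, 15

Classify positions by backward induction: terminal positions (no move available) are L. From any other position, the mover wins iff some move reaches an L.
n=0: no move → L
n=1: no move → L
n=2: no move → L
n=3: no move → L
n=4: →0(L), so W
n=5: →1(L), so W
n=6: →2(L), so W
n=7: →3(L), so W
n=8: →0(L), so W
n=9: →1(L), so W
n=10: →2(L), so W
n=11: →3(L), so W
n=12: →8(W), 4(W) — all W, so L
n=13: →9(W), 5(W) — all W, so L
n=14: →10(W), 6(W) — all W, so L
n=15: →11(W), 7(W) — all W, so L
n=16: →12(L), so W
n=17: →13(L), so W
n=18: →14(L), so W
n=19: →15(L), so W
Reading off the rows marked L gives the requested list; there are 8 such values of n.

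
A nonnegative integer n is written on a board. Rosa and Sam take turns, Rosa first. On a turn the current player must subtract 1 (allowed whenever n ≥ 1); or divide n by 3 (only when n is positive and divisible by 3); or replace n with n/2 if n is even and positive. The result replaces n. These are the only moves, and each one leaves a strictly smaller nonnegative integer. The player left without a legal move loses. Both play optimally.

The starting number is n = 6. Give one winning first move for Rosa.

Move to 2.

Build the W/L table. Terminal = L. A non-terminal position is W if it has a move to some L; otherwise it is L.
n=0: no move → L
n=1: W (go to 0, an L position)
n=2: L (sole option 1(W) is W)
n=3: W (go to 2, an L position)
n=4: W (go to 2, an L position)
n=5: L (sole option 4(W) is W)
n=6: W (go to 2, an L position)
From 6, the L positions reachable in one move are: 2, 5. Any move reaching one of these is winning.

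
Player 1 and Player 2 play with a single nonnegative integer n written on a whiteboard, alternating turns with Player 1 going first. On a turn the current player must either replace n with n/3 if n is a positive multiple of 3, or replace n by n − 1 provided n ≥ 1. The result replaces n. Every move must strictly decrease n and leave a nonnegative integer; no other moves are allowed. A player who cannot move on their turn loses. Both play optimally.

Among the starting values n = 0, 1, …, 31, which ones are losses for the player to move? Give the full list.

Label each position W (a win for the player to move) or L (a loss). A position with no legal move is L; any other position is W exactly when some move reaches an L, and L when every move reaches a W.
n=0: no move → L
n=1: can move to 0, which is L ⇒ W
n=2: the only move is to 1(W), a W ⇒ L
n=3: can move to 2, which is L ⇒ W
n=4: the only move is to 3(W), a W ⇒ L
n=5: can move to 4, which is L ⇒ W
n=6: can move to 2, which is L ⇒ W
n=7: the only move is to 6(W), a W ⇒ L
n=8: can move to 7, which is L ⇒ W
n=9: moves to 3(W), 8(W); every one is W ⇒ L
n=10: can move to 9, which is L ⇒ W
n=11: the only move is to 10(W), a W ⇒ L
n=12: can move to 4, which is L ⇒ W
n=13: the only move is to 12(W), a W ⇒ L
n=14: can move to 13, which is L ⇒ W
n=15: moves to 5(W), 14(W); every one is W ⇒ L
n=16: can move to 15, which is L ⇒ W
n=17: the only move is to 16(W), a W ⇒ L
n=18: can move to 17, which is L ⇒ W
n=19: the only move is to 18(W), a W ⇒ L
n=20: can move to 19, which is L ⇒ W
n=21: can move to 7, which is L ⇒ W
n=22: the only move is to 21(W), a W ⇒ L
n=23: can move to 22, which is L ⇒ W
n=24: moves to 8(W), 23(W); every one is W ⇒ L
n=25: can move to 24, which is L ⇒ W
n=26: the only move is to 25(W), a W ⇒ L
n=27: can move to 9, which is L ⇒ W
n=28: the only move is to 27(W), a W ⇒ L
n=29: can move to 28, which is L ⇒ W
n=30: moves to 10(W), 29(W); every one is W ⇒ L
n=31: can move to 30, which is L ⇒ W
Reading off the rows marked L gives the requested list; there are 15 such values of n.

0, 2, 4, 7, 9, 11, 13, 15, 17, 19, 22, 24, 26, 28, 30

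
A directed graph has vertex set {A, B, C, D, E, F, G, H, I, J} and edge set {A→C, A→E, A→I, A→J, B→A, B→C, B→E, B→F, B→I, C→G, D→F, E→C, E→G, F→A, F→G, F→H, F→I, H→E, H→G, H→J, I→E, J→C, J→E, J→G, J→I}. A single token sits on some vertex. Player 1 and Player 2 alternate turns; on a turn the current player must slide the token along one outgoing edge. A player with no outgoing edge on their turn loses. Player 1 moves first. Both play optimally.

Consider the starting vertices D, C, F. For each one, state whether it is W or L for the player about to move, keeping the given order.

D: L, C: W, F: W

Positions with no move are L. A position that does have a move is losing for the player to move precisely when every available move leads to a winning position for the opponent. Fill in the labels:
Every edge goes from a vertex to one that appears earlier in the order G, C, E, I, J, H, A, F, B, D, so processing vertices in that order labels each vertex after all of its successors.
G: no outgoing edge → L
C: reaches L-position G → W
E: reaches L-position G → W
I: only reaches E(W), which is W → L
J: reaches L-position I → W
H: reaches L-position G → W
A: reaches L-position I → W
F: reaches L-position I → W
B: reaches L-position I → W
D: only reaches F(W), which is W → L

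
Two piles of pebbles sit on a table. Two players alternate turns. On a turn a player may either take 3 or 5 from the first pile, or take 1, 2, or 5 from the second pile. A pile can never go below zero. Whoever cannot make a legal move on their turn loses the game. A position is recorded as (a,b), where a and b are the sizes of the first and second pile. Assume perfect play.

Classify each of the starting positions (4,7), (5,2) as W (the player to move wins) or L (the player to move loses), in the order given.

(4,7): L, (5,2): W

Classify positions by backward induction: terminal positions (no move available) are L. From any other position, the mover wins iff some move reaches an L.
No move ever increases a pile, so every position that can arise here has a ≤ 5 and b ≤ 7; it is enough to label the cells with 0 ≤ a ≤ 5 and 0 ≤ b ≤ 7.
Every move lowers a or b (never raises either), so fill the grid row by row in increasing a, and left to right within a row: each cell's successors are then already labelled.
      b=0  b=1  b=2  b=3  b=4  b=5  b=6  b=7
a=0:    L    W    W    L    W    W    L    W
a=1:    L    W    W    L    W    W    L    W
a=2:    L    W    W    L    W    W    L    W
a=3:    W    L    W    W    L    W    W    L
a=4:    W    L    W    W    L    W    W    L
a=5:    W    L    W    W    L    W    W    L
Cells with no legal move (terminal, hence L): (0,0), (1,0), (2,0).
The remaining L cells, each justified by listing all of its moves:
(0,3): only reaches (0,2)(W), (0,1)(W), all W → L
(0,6): only reaches (0,5)(W), (0,4)(W), (0,1)(W), all W → L
(1,3): only reaches (1,2)(W), (1,1)(W), all W → L
(1,6): only reaches (1,5)(W), (1,4)(W), (1,1)(W), all W → L
(2,3): only reaches (2,2)(W), (2,1)(W), all W → L
(2,6): only reaches (2,5)(W), (2,4)(W), (2,1)(W), all W → L
(3,1): only reaches (0,1)(W), (3,0)(W), all W → L
(3,4): only reaches (0,4)(W), (3,3)(W), (3,2)(W), all W → L
(3,7): only reaches (0,7)(W), (3,6)(W), (3,5)(W), (3,2)(W), all W → L
(4,1): only reaches (1,1)(W), (4,0)(W), all W → L
(4,4): only reaches (1,4)(W), (4,3)(W), (4,2)(W), all W → L
(4,7): only reaches (1,7)(W), (4,6)(W), (4,5)(W), (4,2)(W), all W → L
(5,1): only reaches (2,1)(W), (0,1)(W), (5,0)(W), all W → L
(5,4): only reaches (2,4)(W), (0,4)(W), (5,3)(W), (5,2)(W), all W → L
(5,7): only reaches (2,7)(W), (0,7)(W), (5,6)(W), (5,5)(W), (5,2)(W), all W → L
Every other cell has at least one move into one of the L cells above, so it is W.
(4,7): one of the L cells justified above, so L
(5,2): the move to (5,1) reaches an L cell, so W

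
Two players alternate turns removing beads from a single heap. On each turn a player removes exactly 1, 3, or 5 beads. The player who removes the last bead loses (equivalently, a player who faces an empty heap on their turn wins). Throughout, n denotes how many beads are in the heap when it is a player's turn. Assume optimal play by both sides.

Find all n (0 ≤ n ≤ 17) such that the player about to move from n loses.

Use the standard recursion: the mover wins at a terminal position; elsewhere, the mover wins exactly when some move hands the opponent an L position.
n=0: no move; the opponent has just taken the last bead and therefore loses → W
n=1: the only move is to 0(W), a W ⇒ L
n=2: can move to 1, which is L ⇒ W
n=3: moves to 2(W), 0(W); every one is W ⇒ L
n=4: can move to 3, which is L ⇒ W
n=5: moves to 4(W), 2(W), 0(W); every one is W ⇒ L
n=6: can move to 5, which is L ⇒ W
n=7: moves to 6(W), 4(W), 2(W); every one is W ⇒ L
n=8: can move to 7, which is L ⇒ W
n=9: moves to 8(W), 6(W), 4(W); every one is W ⇒ L
n=10: can move to 9, which is L ⇒ W
n=11: moves to 10(W), 8(W), 6(W); every one is W ⇒ L
n=12: can move to 11, which is L ⇒ W
n=13: moves to 12(W), 10(W), 8(W); every one is W ⇒ L
n=14: can move to 13, which is L ⇒ W
n=15: moves to 14(W), 12(W), 10(W); every one is W ⇒ L
n=16: can move to 15, which is L ⇒ W
n=17: moves to 16(W), 14(W), 12(W); every one is W ⇒ L
Reading off the rows marked L gives the requested list; there are 9 such values of n.

1, 3, 5, 7, 9, 11, 13, 15, 17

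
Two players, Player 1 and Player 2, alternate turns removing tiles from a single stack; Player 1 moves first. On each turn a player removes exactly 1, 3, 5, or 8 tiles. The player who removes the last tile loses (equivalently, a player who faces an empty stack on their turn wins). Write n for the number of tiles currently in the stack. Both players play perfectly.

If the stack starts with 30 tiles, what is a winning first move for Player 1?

Remove 1, leaving 29.

Compute win/loss labels from the base case upward. A position with no move is W. Any other position is W if it can reach an L in one move, else L.
n=0: no move; the opponent has just taken the last tile and therefore loses → W
n=1: the only move is to 0(W), a W ⇒ L
n=2: can move to 1, which is L ⇒ W
n=3: moves to 2(W), 0(W); every one is W ⇒ L
n=4: can move to 3, which is L ⇒ W
n=5: moves to 4(W), 2(W), 0(W); every one is W ⇒ L
n=6: can move to 5, which is L ⇒ W
n=7: moves to 6(W), 4(W), 2(W); every one is W ⇒ L
n=8: can move to 7, which is L ⇒ W
n=9: can move to 1, which is L ⇒ W
n=10: can move to 7, which is L ⇒ W
n=11: can move to 3, which is L ⇒ W
n=12: can move to 7, which is L ⇒ W
n=13: can move to 5, which is L ⇒ W
n=14: moves to 13(W), 11(W), 9(W), 6(W); every one is W ⇒ L
n=15: can move to 14, which is L ⇒ W
n=16: moves to 15(W), 13(W), 11(W), 8(W); every one is W ⇒ L
n=17: can move to 16, which is L ⇒ W
n=18: moves to 17(W), 15(W), 13(W), 10(W); every one is W ⇒ L
n=19: can move to 18, which is L ⇒ W
n=20: moves to 19(W), 17(W), 15(W), 12(W); every one is W ⇒ L
n=21: can move to 20, which is L ⇒ W
n=22: can move to 14, which is L ⇒ W
n=23: can move to 20, which is L ⇒ W
n=24: can move to 16, which is L ⇒ W
n=25: can move to 20, which is L ⇒ W
n=26: can move to 18, which is L ⇒ W
n=27: moves to 26(W), 24(W), 22(W), 19(W); every one is W ⇒ L
n=28: can move to 27, which is L ⇒ W
n=29: moves to 28(W), 26(W), 24(W), 21(W); every one is W ⇒ L
n=30: can move to 29, which is L ⇒ W
From 30, the L positions reachable in one move are: 29, 27. Any move reaching one of these is winning.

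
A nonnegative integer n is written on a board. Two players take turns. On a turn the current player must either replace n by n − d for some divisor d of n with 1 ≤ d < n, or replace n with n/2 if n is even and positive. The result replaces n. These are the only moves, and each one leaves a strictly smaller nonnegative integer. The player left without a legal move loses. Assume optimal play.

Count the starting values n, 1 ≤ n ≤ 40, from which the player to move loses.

20

Use the standard recursion: the mover loses at a terminal position; elsewhere, the mover wins exactly when some move hands the opponent an L position.
n=0: no move → L
n=1: no move → L
n=2: →1(L), so W
n=3: →2(W) only, which is W, so L
n=4: →3(L), so W
n=5: →4(W) only, which is W, so L
n=6: →3(L), so W
n=7: →6(W) only, which is W, so L
n=8: →7(L), so W
n=9: →6(W), 8(W) — all W, so L
n=10: →5(L), so W
n=11: →10(W) only, which is W, so L
n=12: →9(L), so W
n=13: →12(W) only, which is W, so L
n=14: →7(L), so W
n=15: →10(W), 12(W), 14(W) — all W, so L
n=16: →15(L), so W
n=17: →16(W) only, which is W, so L
n=18: →9(L), so W
n=19: →18(W) only, which is W, so L
n=20: →15(L), so W
n=21: →14(W), 18(W), 20(W) — all W, so L
n=22: →11(L), so W
n=23: →22(W) only, which is W, so L
n=24: →21(L), so W
n=25: →20(W), 24(W) — all W, so L
n=26: →13(L), so W
n=27: →18(W), 24(W), 26(W) — all W, so L
n=28: →21(L), so W
n=29: →28(W) only, which is W, so L
n=30: →15(L), so W
n=31: →30(W) only, which is W, so L
n=32: →31(L), so W
n=33: →22(W), 30(W), 32(W) — all W, so L
n=34: →17(L), so W
n=35: →28(W), 30(W), 34(W) — all W, so L
n=36: →27(L), so W
n=37: →36(W) only, which is W, so L
n=38: →19(L), so W
n=39: →26(W), 36(W), 38(W) — all W, so L
n=40: →35(L), so W
L entries with 1 ≤ n ≤ 40 (n=0 is outside the asked range and is not counted): n = 1, 3, 5, 7, 9, 11, 13, 15, 17, 19, 21, 23, 25, 27, 29, 31, 33, 35, 37, 39; that makes 20.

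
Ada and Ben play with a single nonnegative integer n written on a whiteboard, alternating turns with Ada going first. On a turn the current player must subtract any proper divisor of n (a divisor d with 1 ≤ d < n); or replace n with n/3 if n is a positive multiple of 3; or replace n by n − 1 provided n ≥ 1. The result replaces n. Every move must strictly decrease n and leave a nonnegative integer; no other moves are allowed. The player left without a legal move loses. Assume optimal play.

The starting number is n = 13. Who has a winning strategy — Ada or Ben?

Ben wins.

Work bottom-up. With no move the player to move loses. Otherwise the position is W if at least one move leads to an L position for the opponent, and L if every move leads to a W.
n=0: no move → L
n=1: can move to 0, which is L ⇒ W
n=2: the only move is to 1(W), a W ⇒ L
n=3: can move to 2, which is L ⇒ W
n=4: can move to 2, which is L ⇒ W
n=5: the only move is to 4(W), a W ⇒ L
n=6: can move to 2, which is L ⇒ W
n=7: the only move is to 6(W), a W ⇒ L
n=8: can move to 7, which is L ⇒ W
n=9: moves to 3(W), 6(W), 8(W); every one is W ⇒ L
n=10: can move to 5, which is L ⇒ W
n=11: the only move is to 10(W), a W ⇒ L
n=12: can move to 9, which is L ⇒ W
n=13: the only move is to 12(W), a W ⇒ L
Every move from 13 reaches a W position, so the mover loses.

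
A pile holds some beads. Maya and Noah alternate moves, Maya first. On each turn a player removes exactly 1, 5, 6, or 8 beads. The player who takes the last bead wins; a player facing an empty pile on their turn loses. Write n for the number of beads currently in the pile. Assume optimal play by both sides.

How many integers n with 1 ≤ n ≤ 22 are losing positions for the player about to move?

Build the W/L table. Terminal = L. A non-terminal position is W if it has a move to some L; otherwise it is L.
n=0: no move → L
n=1: W (go to 0, an L position)
n=2: L (sole option 1(W) is W)
n=3: W (go to 2, an L position)
n=4: L (sole option 3(W) is W)
n=5: W (go to 4, an L position)
n=6: W (go to 0, an L position)
n=7: W (go to 2, an L position)
n=8: W (go to 2, an L position)
n=9: W (go to 4, an L position)
n=10: W (go to 4, an L position)
n=11: L (options 10(W), 6(W), 5(W), 3(W) are all W)
n=12: W (go to 11, an L position)
n=13: L (options 12(W), 8(W), 7(W), 5(W) are all W)
n=14: W (go to 13, an L position)
n=15: L (options 14(W), 10(W), 9(W), 7(W) are all W)
n=16: W (go to 15, an L position)
n=17: W (go to 11, an L position)
n=18: W (go to 13, an L position)
n=19: W (go to 13, an L position)
n=20: W (go to 15, an L position)
n=21: W (go to 15, an L position)
n=22: L (options 21(W), 17(W), 16(W), 14(W) are all W)
L entries with 1 ≤ n ≤ 22 (n=0 is outside the asked range and is not counted): n = 2, 4, 11, 13, 15, 22; that makes 6.

6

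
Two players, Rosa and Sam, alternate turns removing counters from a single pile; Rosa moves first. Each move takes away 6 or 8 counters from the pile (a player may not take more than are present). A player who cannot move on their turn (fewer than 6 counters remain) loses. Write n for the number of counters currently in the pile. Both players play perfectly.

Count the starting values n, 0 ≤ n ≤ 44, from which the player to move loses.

21

Use the standard recursion: the mover loses at a terminal position; elsewhere, the mover wins exactly when some move hands the opponent an L position.
n=0: no move → L
n=1: no move → L
n=2: no move → L
n=3: no move → L
n=4: no move → L
n=5: no move → L
n=6: W (go to 0, an L position)
n=7: W (go to 1, an L position)
n=8: W (go to 2, an L position)
n=9: W (go to 3, an L position)
n=10: W (go to 4, an L position)
n=11: W (go to 5, an L position)
n=12: W (go to 4, an L position)
n=13: W (go to 5, an L position)
n=14: L (options 8(W), 6(W) are all W)
n=15: L (options 9(W), 7(W) are all W)
n=16: L (options 10(W), 8(W) are all W)
n=17: L (options 11(W), 9(W) are all W)
n=18: L (options 12(W), 10(W) are all W)
n=19: L (options 13(W), 11(W) are all W)
n=20: W (go to 14, an L position)
n=21: W (go to 15, an L position)
n=22: W (go to 16, an L position)
n=23: W (go to 17, an L position)
n=24: W (go to 18, an L position)
n=25: W (go to 19, an L position)
n=26: W (go to 18, an L position)
n=27: W (go to 19, an L position)
n=28: L (options 22(W), 20(W) are all W)
n=29: L (options 23(W), 21(W) are all W)
n=30: L (options 24(W), 22(W) are all W)
n=31: L (options 25(W), 23(W) are all W)
n=32: L (options 26(W), 24(W) are all W)
n=33: L (options 27(W), 25(W) are all W)
n=34: W (go to 28, an L position)
n=35: W (go to 29, an L position)
n=36: W (go to 30, an L position)
n=37: W (go to 31, an L position)
n=38: W (go to 32, an L position)
n=39: W (go to 33, an L position)
n=40: W (go to 32, an L position)
n=41: W (go to 33, an L position)
n=42: L (options 36(W), 34(W) are all W)
n=43: L (options 37(W), 35(W) are all W)
n=44: L (options 38(W), 36(W) are all W)
L entries with 0 ≤ n ≤ 44: n = 0, 1, 2, 3, 4, 5, 14, 15, 16, 17, 18, 19, 28, 29, 30, 31, 32, 33, 42, 43, 44; that makes 21.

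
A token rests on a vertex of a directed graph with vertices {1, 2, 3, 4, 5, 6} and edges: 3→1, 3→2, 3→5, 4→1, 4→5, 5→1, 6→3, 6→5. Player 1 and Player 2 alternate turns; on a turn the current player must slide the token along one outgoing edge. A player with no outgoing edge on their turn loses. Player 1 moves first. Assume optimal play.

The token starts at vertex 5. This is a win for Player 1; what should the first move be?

Move to 1.

Compute win/loss labels from the base case upward. A position with no move is L. Any other position is W if it can reach an L in one move, else L.
Every edge goes from a vertex to one that appears earlier in the order 2, 1, 5, 4, 3, 6, so processing vertices in that order labels each vertex after all of its successors.
2: no outgoing edge → L
1: no outgoing edge → L
5: reaches L-position 1 → W
4: reaches L-position 1 → W
3: reaches L-position 1 → W
6: only reaches 3(W), 5(W), all W → L
From 5, the L positions reachable in one move are: 1.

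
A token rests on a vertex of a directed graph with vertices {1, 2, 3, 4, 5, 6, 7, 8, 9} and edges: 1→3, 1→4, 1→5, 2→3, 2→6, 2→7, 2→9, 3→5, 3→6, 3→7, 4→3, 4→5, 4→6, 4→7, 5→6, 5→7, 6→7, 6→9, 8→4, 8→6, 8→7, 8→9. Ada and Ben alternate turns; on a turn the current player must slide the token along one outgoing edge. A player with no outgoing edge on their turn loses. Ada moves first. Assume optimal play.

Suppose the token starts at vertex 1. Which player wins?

Use the standard recursion: the mover loses at a terminal position; elsewhere, the mover wins exactly when some move hands the opponent an L position.
Every edge goes from a vertex to one that appears earlier in the order 9, 7, 6, 5, 3, 4, 2, 1, 8, so processing vertices in that order labels each vertex after all of its successors.
9: no outgoing edge → L
7: no outgoing edge → L
6: can move to 7, which is L ⇒ W
5: can move to 7, which is L ⇒ W
3: can move to 7, which is L ⇒ W
4: can move to 7, which is L ⇒ W
2: can move to 7, which is L ⇒ W
1: moves to 4(W), 3(W), 5(W); every one is W ⇒ L
8: can move to 7, which is L ⇒ W
The starting position 1 is L: whatever Ada does, the opponent receives a W position.

Ben wins.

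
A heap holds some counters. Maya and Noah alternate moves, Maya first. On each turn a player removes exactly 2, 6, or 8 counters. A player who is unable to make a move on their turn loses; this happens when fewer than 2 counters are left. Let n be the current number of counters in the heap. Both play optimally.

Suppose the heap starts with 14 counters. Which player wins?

Noah wins.

Compute win/loss labels from the base case upward. A position with no move is L. Any other position is W if it can reach an L in one move, else L.
n=0: no move → L
n=1: no move → L
n=2: reaches L-position 0 → W
n=3: reaches L-position 1 → W
n=4: only reaches 2(W), which is W → L
n=5: only reaches 3(W), which is W → L
n=6: reaches L-position 4 → W
n=7: reaches L-position 5 → W
n=8: reaches L-position 0 → W
n=9: reaches L-position 1 → W
n=10: reaches L-position 4 → W
n=11: reaches L-position 5 → W
n=12: reaches L-position 4 → W
n=13: reaches L-position 5 → W
n=14: only reaches 12(W), 8(W), 6(W), all W → L
Every move from 14 reaches a W position, so the mover loses.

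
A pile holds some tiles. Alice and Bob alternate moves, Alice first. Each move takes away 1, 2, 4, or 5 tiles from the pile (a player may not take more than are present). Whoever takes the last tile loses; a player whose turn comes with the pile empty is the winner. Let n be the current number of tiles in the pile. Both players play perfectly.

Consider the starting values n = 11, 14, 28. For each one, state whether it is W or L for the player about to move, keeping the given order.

Use the standard recursion: the mover wins at a terminal position; elsewhere, the mover wins exactly when some move hands the opponent an L position.
n=0: no move; the opponent has just taken the last tile and therefore loses → W
n=1: →0(W) only, which is W, so L
n=2: →1(L), so W
n=3: →1(L), so W
n=4: →3(W), 2(W), 0(W) — all W, so L
n=5: →4(L), so W
n=6: →4(L), so W
n=7: →6(W), 5(W), 3(W), 2(W) — all W, so L
n=8: →7(L), so W
n=9: →7(L), so W
n=10: →9(W), 8(W), 6(W), 5(W) — all W, so L
n=11: →10(L), so W
n=12: →10(L), so W
n=13: →12(W), 11(W), 9(W), 8(W) — all W, so L
n=14: →13(L), so W
n=15: →13(L), so W
n=16: →15(W), 14(W), 12(W), 11(W) — all W, so L
n=17: →16(L), so W
n=18: →16(L), so W
n=19: →18(W), 17(W), 15(W), 14(W) — all W, so L
n=20: →19(L), so W
n=21: →19(L), so W
n=22: →21(W), 20(W), 18(W), 17(W) — all W, so L
n=23: →22(L), so W
n=24: →22(L), so W
n=25: →24(W), 23(W), 21(W), 20(W) — all W, so L
n=26: →25(L), so W
n=27: →25(L), so W
n=28: →27(W), 26(W), 24(W), 23(W) — all W, so L

11: W, 14: W, 28: L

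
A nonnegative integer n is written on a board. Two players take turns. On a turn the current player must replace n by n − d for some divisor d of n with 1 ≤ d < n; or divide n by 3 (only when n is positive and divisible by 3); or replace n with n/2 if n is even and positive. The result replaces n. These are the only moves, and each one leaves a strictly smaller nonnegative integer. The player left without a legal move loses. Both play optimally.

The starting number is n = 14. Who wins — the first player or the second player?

Compute win/loss labels from the base case upward. A position with no move is L. Any other position is W if it can reach an L in one move, else L.
n=0: no move → L
n=1: no move → L
n=2: can move to 1, which is L ⇒ W
n=3: can move to 1, which is L ⇒ W
n=4: moves to 2(W), 3(W); every one is W ⇒ L
n=5: can move to 4, which is L ⇒ W
n=6: can move to 4, which is L ⇒ W
n=7: the only move is to 6(W), a W ⇒ L
n=8: can move to 4, which is L ⇒ W
n=9: moves to 3(W), 6(W), 8(W); every one is W ⇒ L
n=10: can move to 9, which is L ⇒ W
n=11: the only move is to 10(W), a W ⇒ L
n=12: can move to 4, which is L ⇒ W
n=13: the only move is to 12(W), a W ⇒ L
n=14: can move to 7, which is L ⇒ W
The starting position 14 is W: the player to move should move to 7, handing over an L position.

The first player wins.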